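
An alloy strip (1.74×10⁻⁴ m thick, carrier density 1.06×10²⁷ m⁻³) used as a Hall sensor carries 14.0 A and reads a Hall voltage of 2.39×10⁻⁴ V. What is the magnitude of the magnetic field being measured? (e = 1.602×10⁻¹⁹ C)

B ≈ 0.504 T

From V_H = IB/(n e t), B = V_H n e t / I.
B = (2.39×10⁻⁴)(1.06×10²⁷)(1.602×10⁻¹⁹)(1.74×10⁻⁴)/14.0 ≈ 0.504 T.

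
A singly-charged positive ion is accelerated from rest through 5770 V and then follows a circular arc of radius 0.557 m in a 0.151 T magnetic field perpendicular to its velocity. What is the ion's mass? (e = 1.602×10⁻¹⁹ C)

m ≈ 9.82×10⁻²⁶ kg

Combine |q|V = ½mv² and r = mv/(|q|B): eliminate v to get m = qB²r²/(2V).
m = (1.602×10⁻¹⁹)(0.151)²(0.557)²/(2·5770) ≈ 9.82×10⁻²⁶ kg.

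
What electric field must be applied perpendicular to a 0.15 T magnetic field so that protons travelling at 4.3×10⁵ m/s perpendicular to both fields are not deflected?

For straight-line motion qE = qvB, so E = vB.
E = 4.3×10⁵ × 0.15 = 6.4×10⁴ V/m.

E = 6.4×10⁴ V/m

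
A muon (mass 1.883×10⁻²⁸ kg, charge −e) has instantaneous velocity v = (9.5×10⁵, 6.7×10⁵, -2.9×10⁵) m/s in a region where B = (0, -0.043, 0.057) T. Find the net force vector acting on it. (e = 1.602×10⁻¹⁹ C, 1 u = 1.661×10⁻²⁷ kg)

F ≈ (-4.12×10⁻¹⁵, 8.67×10⁻¹⁵, 6.54×10⁻¹⁵) N

v×B = (2.57×10⁴, -5.42×10⁴, -4.08×10⁴) N/C.
F = q v×B = (−1.602×10⁻¹⁹ C)·(2.57×10⁴, -5.42×10⁴, -4.08×10⁴) = (-4.12×10⁻¹⁵, 8.67×10⁻¹⁵, 6.54×10⁻¹⁵) N.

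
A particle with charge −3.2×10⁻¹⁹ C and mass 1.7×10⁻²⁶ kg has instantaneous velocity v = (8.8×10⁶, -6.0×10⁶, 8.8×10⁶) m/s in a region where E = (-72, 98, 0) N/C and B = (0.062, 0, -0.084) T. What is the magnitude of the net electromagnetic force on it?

|F| ≈ 4.57×10⁻¹³ N

v×B = (5.04×10⁵, 1.28×10⁶, 3.72×10⁵) N/C.
E + v×B = (5.04×10⁵, 1.28×10⁶, 3.72×10⁵) N/C.
F = q(E + v×B) = (−3.2×10⁻¹⁹ C)·(5.04×10⁵, 1.28×10⁶, 3.72×10⁵) = (-1.61×10⁻¹³, -4.11×10⁻¹³, -1.19×10⁻¹³) N.
|F| = 4.57×10⁻¹³ N.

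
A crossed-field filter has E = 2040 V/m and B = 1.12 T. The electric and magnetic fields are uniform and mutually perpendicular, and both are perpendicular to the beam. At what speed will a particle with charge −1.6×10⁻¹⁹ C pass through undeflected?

v = 1820 m/s

Zero net Lorentz force requires |qE| = |q v×B|, i.e. E = vB.
v = E/B = 2040/1.12 = 1820 m/s.
The result is independent of the particle's charge and mass.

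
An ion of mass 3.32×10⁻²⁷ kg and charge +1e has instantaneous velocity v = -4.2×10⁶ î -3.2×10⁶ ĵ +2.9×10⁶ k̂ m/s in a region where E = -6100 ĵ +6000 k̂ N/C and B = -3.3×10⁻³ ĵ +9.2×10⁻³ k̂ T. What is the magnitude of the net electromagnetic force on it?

|F| ≈ 6.89×10⁻¹⁵ N

v×B = (-1.99×10⁴, 3.86×10⁴, 1.39×10⁴) N/C.
E + v×B = (-1.99×10⁴, 3.25×10⁴, 1.99×10⁴) N/C.
F = q(E + v×B) = (1.602×10⁻¹⁹ C)·(-1.99×10⁴, 3.25×10⁴, 1.99×10⁴) = (-3.18×10⁻¹⁵, 5.21×10⁻¹⁵, 3.18×10⁻¹⁵) N.
|F| = 6.89×10⁻¹⁵ N.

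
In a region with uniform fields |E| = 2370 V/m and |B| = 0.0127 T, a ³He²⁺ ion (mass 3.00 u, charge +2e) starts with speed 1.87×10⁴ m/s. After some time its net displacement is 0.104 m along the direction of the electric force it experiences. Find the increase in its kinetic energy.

The magnetic force is always ⟂ v and does no work; only the electric force changes KE.
ΔKE = F_E · d = |q|E d = (3.204×10⁻¹⁹)(2370)(0.104) ≈ 7.90×10⁻¹⁷ J.

ΔKE ≈ 7.90×10⁻¹⁷ J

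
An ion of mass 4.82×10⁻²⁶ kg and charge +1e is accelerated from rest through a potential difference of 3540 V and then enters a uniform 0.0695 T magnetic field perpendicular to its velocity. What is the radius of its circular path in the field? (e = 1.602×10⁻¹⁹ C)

Acceleration: |q|V = ½mv² ⇒ v = √(2|q|V/m) = √(2·1.602×10⁻¹⁹·3540/4.82×10⁻²⁶) ≈ 1.534×10⁵ m/s.
In the field: r = mv/(|q|B) = (4.82×10⁻²⁶)(1.534×10⁵)/((1.602×10⁻¹⁹)(0.0695)) ≈ 0.664 m.

r ≈ 0.664 m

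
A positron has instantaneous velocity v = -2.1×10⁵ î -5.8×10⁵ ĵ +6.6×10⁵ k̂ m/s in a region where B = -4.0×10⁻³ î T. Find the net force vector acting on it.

v×B = (0, -2640, -2320) N/C.
F = q v×B = (1.602×10⁻¹⁹ C)·(0, -2640, -2320) = (0, -4.23×10⁻¹⁶, -3.72×10⁻¹⁶) N.

F ≈ (0, -4.23×10⁻¹⁶, -3.72×10⁻¹⁶) N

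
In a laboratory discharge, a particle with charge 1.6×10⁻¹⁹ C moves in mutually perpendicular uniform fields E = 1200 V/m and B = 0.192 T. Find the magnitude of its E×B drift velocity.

The E×B drift speed is v_d = E/B.
v_d = 1200/0.192 = 6250 m/s.

v_d ≈ 6250 m/s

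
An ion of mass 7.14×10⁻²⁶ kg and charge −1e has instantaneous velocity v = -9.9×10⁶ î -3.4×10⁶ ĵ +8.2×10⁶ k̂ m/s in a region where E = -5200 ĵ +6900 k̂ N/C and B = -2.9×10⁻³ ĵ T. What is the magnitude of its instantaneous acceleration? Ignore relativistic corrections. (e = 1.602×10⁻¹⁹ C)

|a| ≈ 9.68×10¹⁰ m/s²

v×B = (2.38×10⁴, 0, 2.87×10⁴) N/C.
E + v×B = (2.38×10⁴, -5200, 3.56×10⁴) N/C.
F = q(E + v×B) = (−1.602×10⁻¹⁹ C)·(2.38×10⁴, -5200, 3.56×10⁴) = (-3.81×10⁻¹⁵, 8.33×10⁻¹⁶, -5.70×10⁻¹⁵) N.
|a| = |F|/m = 6.910×10⁻¹⁵/7.14×10⁻²⁶ ≈ 9.68×10¹⁰ m/s².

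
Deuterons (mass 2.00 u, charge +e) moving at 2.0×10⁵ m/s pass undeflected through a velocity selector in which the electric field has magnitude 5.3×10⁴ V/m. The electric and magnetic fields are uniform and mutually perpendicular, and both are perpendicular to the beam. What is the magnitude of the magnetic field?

B = 0.27 T

Balance of forces in the selector: qE = qvB ⇒ B = E/v.
B = 5.3×10⁴/2.0×10⁵ = 0.27 T.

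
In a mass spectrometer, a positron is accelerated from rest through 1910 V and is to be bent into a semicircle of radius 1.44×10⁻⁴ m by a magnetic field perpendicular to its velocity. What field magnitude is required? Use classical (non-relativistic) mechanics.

v = √(2|q|V/m) = √(2·1.602×10⁻¹⁹·1910/9.109×10⁻³¹) ≈ 2.592×10⁷ m/s.
B = mv/(|q|r) = (9.109×10⁻³¹)(2.592×10⁷)/((1.602×10⁻¹⁹)(1.44×10⁻⁴)) ≈ 1.02 T.

B ≈ 1.02 T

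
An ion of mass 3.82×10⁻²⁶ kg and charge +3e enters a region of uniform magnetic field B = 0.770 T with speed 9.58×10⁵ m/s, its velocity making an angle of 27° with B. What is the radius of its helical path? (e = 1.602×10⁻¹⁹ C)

r ≈ 0.0449 m

v⊥ = v sinθ = 9.58×10⁵·sin27° ≈ 4.349×10⁵ m/s.
r = m v⊥/(|q|B) = (3.82×10⁻²⁶)(4.349×10⁵)/((4.806×10⁻¹⁹)(0.770)) ≈ 0.0449 m.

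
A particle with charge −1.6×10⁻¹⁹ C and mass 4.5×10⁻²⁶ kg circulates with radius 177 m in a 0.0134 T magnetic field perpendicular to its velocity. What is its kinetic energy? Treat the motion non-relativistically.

KE ≈ 9.99×10⁶ eV

v = |q|Br/m, then KE = ½mv² = (qBr)²/(2m).
v = (1.6×10⁻¹⁹)(0.0134)(177)/4.5×10⁻²⁶ ≈ 8.433×10⁶ m/s.
KE = ½(4.5×10⁻²⁶)(8.433×10⁶)² ≈ 1.60×10⁻¹² J = 9.99×10⁶ eV.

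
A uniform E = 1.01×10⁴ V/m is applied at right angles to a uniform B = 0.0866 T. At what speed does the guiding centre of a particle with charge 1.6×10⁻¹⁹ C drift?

v_d ≈ 1.17×10⁵ m/s

In crossed fields the guiding centre drifts at v_d = |E×B|/B² = E/B, independent of charge and mass.
v_d = 1.01×10⁴/0.0866 = 1.17×10⁵ m/s.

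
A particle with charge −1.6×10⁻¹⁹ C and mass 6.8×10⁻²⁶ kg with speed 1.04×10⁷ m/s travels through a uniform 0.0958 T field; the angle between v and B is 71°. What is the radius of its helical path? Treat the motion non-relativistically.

v⊥ = v sinθ = 1.04×10⁷·sin71° ≈ 9.833×10⁶ m/s.
r = m v⊥/(|q|B) = (6.8×10⁻²⁶)(9.833×10⁶)/((1.6×10⁻¹⁹)(0.0958)) ≈ 43.6 m.

r ≈ 43.6 m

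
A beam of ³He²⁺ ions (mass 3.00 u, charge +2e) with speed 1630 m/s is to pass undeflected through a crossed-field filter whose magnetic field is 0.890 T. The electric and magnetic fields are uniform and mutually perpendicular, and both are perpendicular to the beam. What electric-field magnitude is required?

E = 1450 V/m

For straight-line motion qE = qvB, so E = vB.
E = 1630 × 0.890 = 1450 V/m.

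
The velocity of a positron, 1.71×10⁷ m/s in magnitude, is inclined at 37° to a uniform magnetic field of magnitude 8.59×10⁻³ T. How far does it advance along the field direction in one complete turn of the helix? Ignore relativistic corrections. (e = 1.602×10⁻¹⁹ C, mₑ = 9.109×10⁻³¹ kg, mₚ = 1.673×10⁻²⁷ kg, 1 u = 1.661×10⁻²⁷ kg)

p ≈ 0.0568 m

v∥ = v cosθ = 1.71×10⁷·cos37° ≈ 1.366×10⁷ m/s.
T = 2πm/(|q|B) = 2π(9.109×10⁻³¹)/((1.602×10⁻¹⁹)(8.59×10⁻³)) ≈ 4.159×10⁻⁹ s.
pitch = v∥ T = (1.366×10⁷)(4.159×10⁻⁹) ≈ 0.0568 m.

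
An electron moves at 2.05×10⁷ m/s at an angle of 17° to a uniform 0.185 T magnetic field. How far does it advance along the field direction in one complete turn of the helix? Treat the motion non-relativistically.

p ≈ 3.79×10⁻³ m

v∥ = v cosθ = 2.05×10⁷·cos17° ≈ 1.960×10⁷ m/s.
T = 2πm/(|q|B) = 2π(9.109×10⁻³¹)/((1.602×10⁻¹⁹)(0.185)) ≈ 1.931×10⁻¹⁰ s.
pitch = v∥ T = (1.960×10⁷)(1.931×10⁻¹⁰) ≈ 3.79×10⁻³ m.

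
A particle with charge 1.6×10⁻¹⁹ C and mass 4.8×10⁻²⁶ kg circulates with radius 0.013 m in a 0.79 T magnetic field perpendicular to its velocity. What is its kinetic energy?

KE ≈ 2.8×10⁻¹⁷ J

v = |q|Br/m, then KE = ½mv² = (qBr)²/(2m).
v = (1.6×10⁻¹⁹)(0.79)(0.013)/4.8×10⁻²⁶ ≈ 3.423×10⁴ m/s.
KE = ½(4.8×10⁻²⁶)(3.423×10⁴)² ≈ 2.8×10⁻¹⁷ J.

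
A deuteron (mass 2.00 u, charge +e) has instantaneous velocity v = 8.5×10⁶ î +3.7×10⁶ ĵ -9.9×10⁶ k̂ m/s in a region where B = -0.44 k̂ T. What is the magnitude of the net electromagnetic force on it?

v×B = (-1.63×10⁶, 3.74×10⁶, 0) N/C.
F = q v×B = (1.602×10⁻¹⁹ C)·(-1.63×10⁶, 3.74×10⁶, 0) = (-2.61×10⁻¹³, 5.99×10⁻¹³, 0) N.
|F| = 6.53×10⁻¹³ N.

|F| ≈ 6.53×10⁻¹³ N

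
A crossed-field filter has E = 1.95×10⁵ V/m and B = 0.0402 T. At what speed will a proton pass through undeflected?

v = 4.85×10⁶ m/s

Straight-line motion ⇒ electric and magnetic forces cancel, so E = vB.
v = E/B = 1.95×10⁵/0.0402 = 4.85×10⁶ m/s.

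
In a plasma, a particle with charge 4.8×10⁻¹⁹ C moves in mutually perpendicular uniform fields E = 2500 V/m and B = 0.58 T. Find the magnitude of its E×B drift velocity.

In crossed fields the guiding centre drifts at v_d = |E×B|/B² = E/B, independent of charge and mass.
v_d = 2500/0.58 = 4300 m/s.

v_d ≈ 4300 m/s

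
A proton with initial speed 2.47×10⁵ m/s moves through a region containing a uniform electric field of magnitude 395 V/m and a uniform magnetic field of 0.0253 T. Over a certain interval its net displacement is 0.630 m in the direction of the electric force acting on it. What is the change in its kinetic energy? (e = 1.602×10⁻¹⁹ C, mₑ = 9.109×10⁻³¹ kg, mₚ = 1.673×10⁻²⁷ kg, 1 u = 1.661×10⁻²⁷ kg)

The magnetic force is always ⟂ v and does no work; only the electric force changes KE.
ΔKE = F_E · d = |q|E d = (1.602×10⁻¹⁹)(395)(0.630) ≈ 3.99×10⁻¹⁷ J.

ΔKE ≈ 3.99×10⁻¹⁷ J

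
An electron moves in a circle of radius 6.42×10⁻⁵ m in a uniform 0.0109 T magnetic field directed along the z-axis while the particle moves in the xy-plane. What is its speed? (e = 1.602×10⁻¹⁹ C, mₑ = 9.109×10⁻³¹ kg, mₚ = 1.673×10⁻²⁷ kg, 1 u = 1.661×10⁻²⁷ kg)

From |q|vB = mv²/r, v = |q|Br/m.
v = (1.602×10⁻¹⁹)(0.0109)(6.42×10⁻⁵)/9.109×10⁻³¹ ≈ 1.23×10⁵ m/s.

v ≈ 1.23×10⁵ m/s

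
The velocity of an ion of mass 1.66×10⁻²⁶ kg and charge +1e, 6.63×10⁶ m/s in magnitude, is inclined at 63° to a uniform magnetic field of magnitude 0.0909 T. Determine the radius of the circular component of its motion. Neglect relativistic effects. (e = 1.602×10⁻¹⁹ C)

r ≈ 6.73 m

v⊥ = v sinθ = 6.63×10⁶·sin63° ≈ 5.907×10⁶ m/s.
r = m v⊥/(|q|B) = (1.66×10⁻²⁶)(5.907×10⁶)/((1.602×10⁻¹⁹)(0.0909)) ≈ 6.73 m.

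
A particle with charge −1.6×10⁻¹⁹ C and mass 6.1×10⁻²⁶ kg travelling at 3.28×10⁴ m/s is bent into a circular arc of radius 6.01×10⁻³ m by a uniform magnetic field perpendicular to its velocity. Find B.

From |q|vB = mv²/r, B = mv/(|q|r).
B = (6.1×10⁻²⁶)(3.28×10⁴)/((1.6×10⁻¹⁹)(6.01×10⁻³)) ≈ 2.08 T.

B ≈ 2.08 T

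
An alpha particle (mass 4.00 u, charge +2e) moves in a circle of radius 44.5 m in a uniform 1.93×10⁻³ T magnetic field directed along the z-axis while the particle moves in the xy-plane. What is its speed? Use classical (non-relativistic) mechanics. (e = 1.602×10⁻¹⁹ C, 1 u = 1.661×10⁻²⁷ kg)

v ≈ 4.14×10⁶ m/s

From |q|vB = mv²/r, v = |q|Br/m.
v = (3.204×10⁻¹⁹)(1.93×10⁻³)(44.5)/6.644×10⁻²⁷ ≈ 4.14×10⁶ m/s.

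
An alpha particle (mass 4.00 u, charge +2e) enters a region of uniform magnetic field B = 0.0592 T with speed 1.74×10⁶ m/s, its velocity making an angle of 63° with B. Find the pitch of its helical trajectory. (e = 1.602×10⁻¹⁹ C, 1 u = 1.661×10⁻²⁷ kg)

v∥ = v cosθ = 1.74×10⁶·cos63° ≈ 7.899×10⁵ m/s.
T = 2πm/(|q|B) = 2π(6.644×10⁻²⁷)/((3.204×10⁻¹⁹)(0.0592)) ≈ 2.201×10⁻⁶ s.
pitch = v∥ T = (7.899×10⁵)(2.201×10⁻⁶) ≈ 1.74 m.

p ≈ 1.74 m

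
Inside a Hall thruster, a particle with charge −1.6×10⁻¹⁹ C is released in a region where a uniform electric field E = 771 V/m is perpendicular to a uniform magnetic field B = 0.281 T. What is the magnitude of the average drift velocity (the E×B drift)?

In crossed fields the guiding centre drifts at v_d = |E×B|/B² = E/B, independent of charge and mass.
v_d = 771/0.281 = 2740 m/s.

v_d ≈ 2740 m/s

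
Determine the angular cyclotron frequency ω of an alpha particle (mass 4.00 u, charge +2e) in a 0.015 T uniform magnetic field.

ω = |q|B/m.
ω = (3.204×10⁻¹⁹)(0.015)/6.644×10⁻²⁷ ≈ 7.2×10⁵ rad/s.

ω ≈ 7.2×10⁵ rad/s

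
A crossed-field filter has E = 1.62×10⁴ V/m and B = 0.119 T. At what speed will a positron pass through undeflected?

For undeflected motion the electric and magnetic forces balance: qE = qvB.
v = E/B = 1.62×10⁴/0.119 = 1.36×10⁵ m/s.

v = 1.36×10⁵ m/s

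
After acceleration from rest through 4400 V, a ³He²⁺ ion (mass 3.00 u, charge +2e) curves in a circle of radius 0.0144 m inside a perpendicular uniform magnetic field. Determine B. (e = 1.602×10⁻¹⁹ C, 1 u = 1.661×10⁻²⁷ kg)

v = √(2|q|V/m) = √(2·3.204×10⁻¹⁹·4400/4.983×10⁻²⁷) ≈ 7.522×10⁵ m/s.
B = mv/(|q|r) = (4.983×10⁻²⁷)(7.522×10⁵)/((3.204×10⁻¹⁹)(0.0144)) ≈ 0.812 T.

B ≈ 0.812 T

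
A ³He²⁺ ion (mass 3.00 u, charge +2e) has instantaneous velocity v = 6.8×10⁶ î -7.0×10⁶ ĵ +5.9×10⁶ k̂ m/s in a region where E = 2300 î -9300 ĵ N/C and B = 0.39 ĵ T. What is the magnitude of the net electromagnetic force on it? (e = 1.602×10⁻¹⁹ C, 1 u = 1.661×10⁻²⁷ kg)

v×B = (-2.30×10⁶, 0, 2.65×10⁶) N/C.
E + v×B = (-2.30×10⁶, -9300, 2.65×10⁶) N/C.
F = q(E + v×B) = (3.204×10⁻¹⁹ C)·(-2.30×10⁶, -9300, 2.65×10⁶) = (-7.37×10⁻¹³, -2.98×10⁻¹⁵, 8.50×10⁻¹³) N.
|F| = 1.12×10⁻¹² N.

|F| ≈ 1.12×10⁻¹² N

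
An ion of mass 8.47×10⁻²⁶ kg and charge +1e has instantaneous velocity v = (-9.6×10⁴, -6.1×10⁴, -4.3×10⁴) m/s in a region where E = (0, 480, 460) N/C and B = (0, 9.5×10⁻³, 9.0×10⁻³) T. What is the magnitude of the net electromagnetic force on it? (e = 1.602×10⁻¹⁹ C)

v×B = (-140, 864, -912) N/C.
E + v×B = (-140, 1340, -452) N/C.
F = q(E + v×B) = (1.602×10⁻¹⁹ C)·(-140, 1340, -452) = (-2.25×10⁻¹⁷, 2.15×10⁻¹⁶, -7.24×10⁻¹⁷) N.
|F| = 2.28×10⁻¹⁶ N.

|F| ≈ 2.28×10⁻¹⁶ N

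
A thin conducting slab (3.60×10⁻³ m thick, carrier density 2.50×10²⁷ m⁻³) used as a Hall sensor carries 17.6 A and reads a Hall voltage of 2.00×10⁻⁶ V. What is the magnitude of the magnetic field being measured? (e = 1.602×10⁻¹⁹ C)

From V_H = IB/(n e t), B = V_H n e t / I.
B = (2.00×10⁻⁶)(2.50×10²⁷)(1.602×10⁻¹⁹)(3.60×10⁻³)/17.6 ≈ 0.164 T.

B ≈ 0.164 T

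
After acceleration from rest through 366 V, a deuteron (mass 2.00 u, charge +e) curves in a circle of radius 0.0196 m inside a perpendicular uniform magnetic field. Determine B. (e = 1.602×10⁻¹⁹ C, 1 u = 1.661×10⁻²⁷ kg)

v = √(2|q|V/m) = √(2·1.602×10⁻¹⁹·366/3.322×10⁻²⁷) ≈ 1.879×10⁵ m/s.
B = mv/(|q|r) = (3.322×10⁻²⁷)(1.879×10⁵)/((1.602×10⁻¹⁹)(0.0196)) ≈ 0.199 T.

B ≈ 0.199 T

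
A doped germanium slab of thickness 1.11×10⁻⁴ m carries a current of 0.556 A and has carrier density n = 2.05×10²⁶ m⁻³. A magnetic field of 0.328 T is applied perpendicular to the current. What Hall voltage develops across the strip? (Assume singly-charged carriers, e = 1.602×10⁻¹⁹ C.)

V_H = IB/(n e t).
V_H = (0.556)(0.328)/((2.05×10²⁶)(1.602×10⁻¹⁹)(1.11×10⁻⁴)) ≈ 5.00×10⁻⁵ V.

V_H ≈ 5.00×10⁻⁵ V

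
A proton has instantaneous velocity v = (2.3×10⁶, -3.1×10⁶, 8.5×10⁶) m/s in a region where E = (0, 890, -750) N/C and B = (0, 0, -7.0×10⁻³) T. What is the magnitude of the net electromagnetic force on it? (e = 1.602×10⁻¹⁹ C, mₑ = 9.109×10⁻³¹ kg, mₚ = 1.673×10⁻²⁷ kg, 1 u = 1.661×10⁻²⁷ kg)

v×B = (2.17×10⁴, 1.61×10⁴, 0) N/C.
E + v×B = (2.17×10⁴, 1.70×10⁴, -750) N/C.
F = q(E + v×B) = (1.602×10⁻¹⁹ C)·(2.17×10⁴, 1.70×10⁴, -750) = (3.48×10⁻¹⁵, 2.72×10⁻¹⁵, -1.20×10⁻¹⁶) N.
|F| = 4.42×10⁻¹⁵ N.

|F| ≈ 4.42×10⁻¹⁵ N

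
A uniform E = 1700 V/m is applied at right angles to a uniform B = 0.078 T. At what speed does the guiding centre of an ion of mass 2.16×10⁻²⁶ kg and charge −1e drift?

v_d ≈ 2.2×10⁴ m/s

The E×B drift speed is v_d = E/B.
v_d = 1700/0.078 = 2.2×10⁴ m/s.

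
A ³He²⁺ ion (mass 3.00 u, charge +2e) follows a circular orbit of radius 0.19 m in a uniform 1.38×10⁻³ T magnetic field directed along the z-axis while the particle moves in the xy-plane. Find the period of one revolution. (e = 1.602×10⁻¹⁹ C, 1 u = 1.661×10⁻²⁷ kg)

The cyclotron period depends only on m, q, B: T = 2πm/(|q|B).
T = 2π(4.983×10⁻²⁷)/((3.204×10⁻¹⁹)(1.38×10⁻³)) ≈ 7.08×10⁻⁵ s.

T ≈ 7.08×10⁻⁵ s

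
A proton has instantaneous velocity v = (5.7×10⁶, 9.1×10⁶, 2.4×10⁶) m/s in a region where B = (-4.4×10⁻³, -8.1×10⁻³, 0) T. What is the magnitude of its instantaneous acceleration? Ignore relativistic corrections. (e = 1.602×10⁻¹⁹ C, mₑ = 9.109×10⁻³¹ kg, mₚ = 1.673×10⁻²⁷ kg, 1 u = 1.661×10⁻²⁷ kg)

v×B = (1.94×10⁴, -1.06×10⁴, -6130) N/C.
F = q v×B = (1.602×10⁻¹⁹ C)·(1.94×10⁴, -1.06×10⁴, -6130) = (3.11×10⁻¹⁵, -1.69×10⁻¹⁵, -9.82×10⁻¹⁶) N.
|a| = |F|/m = 3.678×10⁻¹⁵/1.673×10⁻²⁷ ≈ 2.20×10¹² m/s².

|a| ≈ 2.20×10¹² m/s²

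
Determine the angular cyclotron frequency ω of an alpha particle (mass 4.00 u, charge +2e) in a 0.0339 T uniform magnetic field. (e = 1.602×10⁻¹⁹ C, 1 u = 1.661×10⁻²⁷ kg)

ω ≈ 1.63×10⁶ rad/s

ω = |q|B/m.
ω = (3.204×10⁻¹⁹)(0.0339)/6.644×10⁻²⁷ ≈ 1.63×10⁶ rad/s.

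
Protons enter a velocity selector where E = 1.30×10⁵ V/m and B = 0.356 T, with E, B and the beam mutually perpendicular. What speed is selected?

For undeflected motion the electric and magnetic forces balance: qE = qvB.
v = E/B = 1.30×10⁵/0.356 = 3.65×10⁵ m/s.
The result is independent of the particle's charge and mass.

v = 3.65×10⁵ m/s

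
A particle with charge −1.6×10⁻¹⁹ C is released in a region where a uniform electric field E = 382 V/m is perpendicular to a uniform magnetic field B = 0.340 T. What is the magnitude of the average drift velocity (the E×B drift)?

The E×B drift speed is v_d = E/B.
v_d = 382/0.340 = 1120 m/s.

v_d ≈ 1120 m/s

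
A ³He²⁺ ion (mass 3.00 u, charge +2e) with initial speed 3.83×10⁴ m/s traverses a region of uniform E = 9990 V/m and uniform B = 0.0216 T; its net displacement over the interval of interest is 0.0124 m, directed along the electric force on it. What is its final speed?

B does no work; ΔKE = |q|E d.
½mv_f² = ½mv₀² + |q|Ed = ½(4.983×10⁻²⁷)(3.83×10⁴)² + (3.204×10⁻¹⁹)(9990)(0.0124) ≈ 3.655×10⁻¹⁸ J + 3.969×10⁻¹⁷ J ≈ 4.334×10⁻¹⁷ J.
v_f = √(2·4.334×10⁻¹⁷/4.983×10⁻²⁷) ≈ 1.32×10⁵ m/s.

v_f ≈ 1.32×10⁵ m/s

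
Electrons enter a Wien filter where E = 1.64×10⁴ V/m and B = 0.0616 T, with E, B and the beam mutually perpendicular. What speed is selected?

Zero net Lorentz force requires |qE| = |q v×B|, i.e. E = vB.
v = E/B = 1.64×10⁴/0.0616 = 2.66×10⁵ m/s.
The result is independent of the particle's charge and mass.

v = 2.66×10⁵ m/s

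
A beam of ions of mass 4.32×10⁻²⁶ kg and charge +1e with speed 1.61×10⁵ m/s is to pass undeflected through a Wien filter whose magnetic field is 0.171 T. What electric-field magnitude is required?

E = 2.75×10⁴ V/m

For straight-line motion qE = qvB, so E = vB.
E = 1.61×10⁵ × 0.171 = 2.75×10⁴ V/m.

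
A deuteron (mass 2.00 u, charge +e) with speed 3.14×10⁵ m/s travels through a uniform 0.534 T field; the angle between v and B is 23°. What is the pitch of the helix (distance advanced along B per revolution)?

p ≈ 0.0705 m

v∥ = v cosθ = 3.14×10⁵·cos23° ≈ 2.890×10⁵ m/s.
T = 2πm/(|q|B) = 2π(3.322×10⁻²⁷)/((1.602×10⁻¹⁹)(0.534)) ≈ 2.440×10⁻⁷ s.
pitch = v∥ T = (2.890×10⁵)(2.440×10⁻⁷) ≈ 0.0705 m.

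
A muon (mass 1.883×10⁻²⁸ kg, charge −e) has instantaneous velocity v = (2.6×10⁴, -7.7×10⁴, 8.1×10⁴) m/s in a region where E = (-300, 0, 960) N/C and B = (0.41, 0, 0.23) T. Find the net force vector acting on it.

v×B = (-1.77×10⁴, 2.72×10⁴, 3.16×10⁴) N/C.
E + v×B = (-1.80×10⁴, 2.72×10⁴, 3.25×10⁴) N/C.
F = q(E + v×B) = (−1.602×10⁻¹⁹ C)·(-1.80×10⁴, 2.72×10⁴, 3.25×10⁴) = (2.89×10⁻¹⁵, -4.36×10⁻¹⁵, -5.21×10⁻¹⁵) N.

F ≈ (2.89×10⁻¹⁵, -4.36×10⁻¹⁵, -5.21×10⁻¹⁵) N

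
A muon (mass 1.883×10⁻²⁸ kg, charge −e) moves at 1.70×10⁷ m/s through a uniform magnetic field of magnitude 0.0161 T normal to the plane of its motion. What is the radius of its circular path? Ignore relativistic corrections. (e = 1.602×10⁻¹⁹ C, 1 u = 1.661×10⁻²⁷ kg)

r ≈ 1.24 m

The magnetic force provides the centripetal force: |q|vB = mv²/r.
r = mv/(|q|B) = (1.883×10⁻²⁸)(1.70×10⁷)/((1.602×10⁻¹⁹)(0.0161)) ≈ 1.24 m.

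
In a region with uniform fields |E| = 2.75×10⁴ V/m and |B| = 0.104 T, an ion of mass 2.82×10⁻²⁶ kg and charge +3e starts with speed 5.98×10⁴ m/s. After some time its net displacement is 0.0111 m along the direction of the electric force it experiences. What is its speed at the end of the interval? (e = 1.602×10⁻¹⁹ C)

B does no work; ΔKE = |q|E d.
½mv_f² = ½mv₀² + |q|Ed = ½(2.82×10⁻²⁶)(5.98×10⁴)² + (4.806×10⁻¹⁹)(2.75×10⁴)(0.0111) ≈ 5.042×10⁻¹⁷ J + 1.467×10⁻¹⁶ J ≈ 1.971×10⁻¹⁶ J.
v_f = √(2·1.971×10⁻¹⁶/2.82×10⁻²⁶) ≈ 1.18×10⁵ m/s.

v_f ≈ 1.18×10⁵ m/s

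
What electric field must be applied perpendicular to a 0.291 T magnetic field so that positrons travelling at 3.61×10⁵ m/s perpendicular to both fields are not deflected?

E = 1.05×10⁵ V/m

For straight-line motion qE = qvB, so E = vB.
E = 3.61×10⁵ × 0.291 = 1.05×10⁵ V/m.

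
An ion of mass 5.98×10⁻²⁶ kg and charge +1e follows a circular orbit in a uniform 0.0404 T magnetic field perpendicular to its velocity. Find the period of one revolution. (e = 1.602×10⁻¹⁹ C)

T ≈ 5.81×10⁻⁵ s

The cyclotron period depends only on m, q, B: T = 2πm/(|q|B).
T = 2π(5.98×10⁻²⁶)/((1.602×10⁻¹⁹)(0.0404)) ≈ 5.81×10⁻⁵ s.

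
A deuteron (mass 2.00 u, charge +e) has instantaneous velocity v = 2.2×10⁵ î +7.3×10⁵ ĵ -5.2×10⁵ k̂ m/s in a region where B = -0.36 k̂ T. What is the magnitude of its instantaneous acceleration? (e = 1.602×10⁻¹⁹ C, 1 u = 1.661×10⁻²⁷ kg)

|a| ≈ 1.32×10¹³ m/s²

v×B = (-2.63×10⁵, 7.92×10⁴, 0) N/C.
F = q v×B = (1.602×10⁻¹⁹ C)·(-2.63×10⁵, 7.92×10⁴, 0) = (-4.21×10⁻¹⁴, 1.27×10⁻¹⁴, 0) N.
|a| = |F|/m = 4.397×10⁻¹⁴/3.322×10⁻²⁷ ≈ 1.32×10¹³ m/s².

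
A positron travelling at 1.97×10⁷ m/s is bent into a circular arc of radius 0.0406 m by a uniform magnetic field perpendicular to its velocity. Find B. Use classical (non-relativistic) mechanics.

From |q|vB = mv²/r, B = mv/(|q|r).
B = (9.109×10⁻³¹)(1.97×10⁷)/((1.602×10⁻¹⁹)(0.0406)) ≈ 2.76×10⁻³ T.

B ≈ 2.76×10⁻³ T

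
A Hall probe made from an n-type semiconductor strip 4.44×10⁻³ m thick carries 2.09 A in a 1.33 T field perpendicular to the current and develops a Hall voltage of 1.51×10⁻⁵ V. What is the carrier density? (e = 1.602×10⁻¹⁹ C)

From V_H = IB/(n e t), n = IB/(V_H e t).
n = (2.09)(1.33)/((1.51×10⁻⁵)(1.602×10⁻¹⁹)(4.44×10⁻³)) ≈ 2.59×10²⁶ m⁻³.

n ≈ 2.59×10²⁶ m⁻³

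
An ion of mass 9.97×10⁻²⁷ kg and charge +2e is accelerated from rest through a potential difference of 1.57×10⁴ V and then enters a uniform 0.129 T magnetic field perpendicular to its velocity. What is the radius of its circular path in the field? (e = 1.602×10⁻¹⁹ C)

Acceleration: |q|V = ½mv² ⇒ v = √(2|q|V/m) = √(2·3.204×10⁻¹⁹·1.57×10⁴/9.97×10⁻²⁷) ≈ 1.005×10⁶ m/s.
In the field: r = mv/(|q|B) = (9.97×10⁻²⁷)(1.005×10⁶)/((3.204×10⁻¹⁹)(0.129)) ≈ 0.242 m.

r ≈ 0.242 m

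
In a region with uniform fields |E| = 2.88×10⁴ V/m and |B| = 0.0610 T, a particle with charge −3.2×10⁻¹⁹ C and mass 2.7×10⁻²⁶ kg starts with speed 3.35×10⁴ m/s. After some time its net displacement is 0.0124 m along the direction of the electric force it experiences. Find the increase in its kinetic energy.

The magnetic force is always ⟂ v and does no work; only the electric force changes KE.
ΔKE = F_E · d = |q|E d = (3.2×10⁻¹⁹)(2.88×10⁴)(0.0124) ≈ 1.14×10⁻¹⁶ J.

ΔKE ≈ 1.14×10⁻¹⁶ J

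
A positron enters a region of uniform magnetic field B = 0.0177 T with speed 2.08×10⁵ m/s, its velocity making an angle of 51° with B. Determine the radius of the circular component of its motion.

r ≈ 5.19×10⁻⁵ m

v⊥ = v sinθ = 2.08×10⁵·sin51° ≈ 1.616×10⁵ m/s.
r = m v⊥/(|q|B) = (9.109×10⁻³¹)(1.616×10⁵)/((1.602×10⁻¹⁹)(0.0177)) ≈ 5.19×10⁻⁵ m.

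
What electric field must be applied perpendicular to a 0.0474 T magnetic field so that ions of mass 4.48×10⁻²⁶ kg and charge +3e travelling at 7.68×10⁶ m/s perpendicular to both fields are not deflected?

For straight-line motion qE = qvB, so E = vB.
E = 7.68×10⁶ × 0.0474 = 3.64×10⁵ V/m.

E = 3.64×10⁵ V/m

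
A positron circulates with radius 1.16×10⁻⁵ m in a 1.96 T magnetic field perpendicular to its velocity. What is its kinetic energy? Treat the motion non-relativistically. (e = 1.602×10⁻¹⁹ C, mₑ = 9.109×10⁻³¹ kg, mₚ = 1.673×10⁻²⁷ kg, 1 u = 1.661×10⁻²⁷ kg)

KE ≈ 45.5 eV

v = |q|Br/m, then KE = ½mv² = (qBr)²/(2m).
v = (1.602×10⁻¹⁹)(1.96)(1.16×10⁻⁵)/9.109×10⁻³¹ ≈ 3.999×10⁶ m/s.
KE = ½(9.109×10⁻³¹)(3.999×10⁶)² ≈ 7.28×10⁻¹⁸ J = 45.5 eV.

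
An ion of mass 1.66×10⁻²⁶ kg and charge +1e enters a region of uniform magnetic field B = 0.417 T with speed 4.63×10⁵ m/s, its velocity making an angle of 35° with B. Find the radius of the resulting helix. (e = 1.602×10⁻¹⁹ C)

r ≈ 0.0660 m

v⊥ = v sinθ = 4.63×10⁵·sin35° ≈ 2.656×10⁵ m/s.
r = m v⊥/(|q|B) = (1.66×10⁻²⁶)(2.656×10⁵)/((1.602×10⁻¹⁹)(0.417)) ≈ 0.0660 m.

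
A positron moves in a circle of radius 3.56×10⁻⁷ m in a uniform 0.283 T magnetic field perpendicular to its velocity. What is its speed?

v ≈ 1.77×10⁴ m/s

From |q|vB = mv²/r, v = |q|Br/m.
v = (1.602×10⁻¹⁹)(0.283)(3.56×10⁻⁷)/9.109×10⁻³¹ ≈ 1.77×10⁴ m/s.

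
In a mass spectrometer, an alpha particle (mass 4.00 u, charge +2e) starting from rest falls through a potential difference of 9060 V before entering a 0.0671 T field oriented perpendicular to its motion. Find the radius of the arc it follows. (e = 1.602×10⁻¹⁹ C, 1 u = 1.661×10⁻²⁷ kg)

r ≈ 0.289 m

Acceleration: |q|V = ½mv² ⇒ v = √(2|q|V/m) = √(2·3.204×10⁻¹⁹·9060/6.644×10⁻²⁷) ≈ 9.348×10⁵ m/s.
In the field: r = mv/(|q|B) = (6.644×10⁻²⁷)(9.348×10⁵)/((3.204×10⁻¹⁹)(0.0671)) ≈ 0.289 m.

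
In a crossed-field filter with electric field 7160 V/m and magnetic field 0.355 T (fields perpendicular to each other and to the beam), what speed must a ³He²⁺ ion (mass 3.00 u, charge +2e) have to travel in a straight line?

v = 2.02×10⁴ m/s

For undeflected motion the electric and magnetic forces balance: qE = qvB.
v = E/B = 7160/0.355 = 2.02×10⁴ m/s.
The result is independent of the particle's charge and mass.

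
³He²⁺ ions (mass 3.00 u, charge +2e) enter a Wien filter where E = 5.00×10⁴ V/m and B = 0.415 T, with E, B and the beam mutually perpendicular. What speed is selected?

For undeflected motion the electric and magnetic forces balance: qE = qvB.
v = E/B = 5.00×10⁴/0.415 = 1.20×10⁵ m/s.

v = 1.20×10⁵ m/s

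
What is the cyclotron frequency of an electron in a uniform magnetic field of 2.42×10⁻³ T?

f = |q|B/(2πm).
f = (1.602×10⁻¹⁹)(2.42×10⁻³)/(2π·9.109×10⁻³¹) ≈ 6.77×10⁷ Hz.

f ≈ 6.77×10⁷ Hz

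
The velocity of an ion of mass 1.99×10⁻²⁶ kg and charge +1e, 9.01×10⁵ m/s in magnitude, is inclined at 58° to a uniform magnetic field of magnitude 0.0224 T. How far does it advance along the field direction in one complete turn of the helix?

p ≈ 16.6 m

v∥ = v cosθ = 9.01×10⁵·cos58° ≈ 4.775×10⁵ m/s.
T = 2πm/(|q|B) = 2π(1.99×10⁻²⁶)/((1.602×10⁻¹⁹)(0.0224)) ≈ 3.484×10⁻⁵ s.
pitch = v∥ T = (4.775×10⁵)(3.484×10⁻⁵) ≈ 16.6 m.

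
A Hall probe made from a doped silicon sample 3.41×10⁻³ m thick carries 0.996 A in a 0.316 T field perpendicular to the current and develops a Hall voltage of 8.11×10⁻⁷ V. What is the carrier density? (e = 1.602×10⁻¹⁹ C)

n ≈ 7.10×10²⁶ m⁻³

From V_H = IB/(n e t), n = IB/(V_H e t).
n = (0.996)(0.316)/((8.11×10⁻⁷)(1.602×10⁻¹⁹)(3.41×10⁻³)) ≈ 7.10×10²⁶ m⁻³.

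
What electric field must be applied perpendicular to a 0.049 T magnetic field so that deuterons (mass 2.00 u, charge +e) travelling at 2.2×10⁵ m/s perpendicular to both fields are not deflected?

For straight-line motion qE = qvB, so E = vB.
E = 2.2×10⁵ × 0.049 = 1.1×10⁴ V/m.

E = 1.1×10⁴ V/m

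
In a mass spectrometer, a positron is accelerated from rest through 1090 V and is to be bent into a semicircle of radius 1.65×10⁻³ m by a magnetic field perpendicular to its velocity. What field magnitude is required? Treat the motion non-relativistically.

v = √(2|q|V/m) = √(2·1.602×10⁻¹⁹·1090/9.109×10⁻³¹) ≈ 1.958×10⁷ m/s.
B = mv/(|q|r) = (9.109×10⁻³¹)(1.958×10⁷)/((1.602×10⁻¹⁹)(1.65×10⁻³)) ≈ 0.0675 T.

B ≈ 0.0675 T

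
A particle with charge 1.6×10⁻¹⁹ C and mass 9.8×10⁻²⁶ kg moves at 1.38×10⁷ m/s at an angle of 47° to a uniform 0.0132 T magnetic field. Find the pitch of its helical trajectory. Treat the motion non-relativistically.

p ≈ 2740 m

v∥ = v cosθ = 1.38×10⁷·cos47° ≈ 9.412×10⁶ m/s.
T = 2πm/(|q|B) = 2π(9.8×10⁻²⁶)/((1.6×10⁻¹⁹)(0.0132)) ≈ 2.915×10⁻⁴ s.
pitch = v∥ T = (9.412×10⁶)(2.915×10⁻⁴) ≈ 2740 m.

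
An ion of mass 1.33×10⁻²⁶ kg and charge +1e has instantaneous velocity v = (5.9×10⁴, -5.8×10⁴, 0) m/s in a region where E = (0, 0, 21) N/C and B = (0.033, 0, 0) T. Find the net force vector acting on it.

F ≈ (0, 0, 3.10×10⁻¹⁶) N

v×B = (0, 0, 1910) N/C.
E + v×B = (0, 0, 1940) N/C.
F = q(E + v×B) = (1.602×10⁻¹⁹ C)·(0, 0, 1940) = (0, 0, 3.10×10⁻¹⁶) N.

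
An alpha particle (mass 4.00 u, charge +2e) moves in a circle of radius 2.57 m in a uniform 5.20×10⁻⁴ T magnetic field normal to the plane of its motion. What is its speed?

v ≈ 6.44×10⁴ m/s

From |q|vB = mv²/r, v = |q|Br/m.
v = (3.204×10⁻¹⁹)(5.20×10⁻⁴)(2.57)/6.644×10⁻²⁷ ≈ 6.44×10⁴ m/s.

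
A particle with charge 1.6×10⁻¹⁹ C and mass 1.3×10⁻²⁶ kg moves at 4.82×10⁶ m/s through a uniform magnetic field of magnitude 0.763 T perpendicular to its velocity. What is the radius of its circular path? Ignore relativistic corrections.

The magnetic force provides the centripetal force: |q|vB = mv²/r.
r = mv/(|q|B) = (1.3×10⁻²⁶)(4.82×10⁶)/((1.6×10⁻¹⁹)(0.763)) ≈ 0.513 m.

r ≈ 0.513 m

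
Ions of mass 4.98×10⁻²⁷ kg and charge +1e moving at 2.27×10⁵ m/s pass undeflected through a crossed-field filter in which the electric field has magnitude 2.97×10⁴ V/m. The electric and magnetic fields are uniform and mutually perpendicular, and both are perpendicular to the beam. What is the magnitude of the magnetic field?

Balance of forces in the selector: qE = qvB ⇒ B = E/v.
B = 2.97×10⁴/2.27×10⁵ = 0.131 T.

B = 0.131 T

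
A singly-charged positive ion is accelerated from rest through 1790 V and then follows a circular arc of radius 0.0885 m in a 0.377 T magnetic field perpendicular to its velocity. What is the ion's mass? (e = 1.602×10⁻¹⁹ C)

m ≈ 4.98×10⁻²⁶ kg

Combine |q|V = ½mv² and r = mv/(|q|B): eliminate v to get m = qB²r²/(2V).
m = (1.602×10⁻¹⁹)(0.377)²(0.0885)²/(2·1790) ≈ 4.98×10⁻²⁶ kg.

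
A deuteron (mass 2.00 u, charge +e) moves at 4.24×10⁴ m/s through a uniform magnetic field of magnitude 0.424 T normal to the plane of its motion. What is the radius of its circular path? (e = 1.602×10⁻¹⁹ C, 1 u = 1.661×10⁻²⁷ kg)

The magnetic force provides the centripetal force: |q|vB = mv²/r.
r = mv/(|q|B) = (3.322×10⁻²⁷)(4.24×10⁴)/((1.602×10⁻¹⁹)(0.424)) ≈ 2.07×10⁻³ m.

r ≈ 2.07×10⁻³ m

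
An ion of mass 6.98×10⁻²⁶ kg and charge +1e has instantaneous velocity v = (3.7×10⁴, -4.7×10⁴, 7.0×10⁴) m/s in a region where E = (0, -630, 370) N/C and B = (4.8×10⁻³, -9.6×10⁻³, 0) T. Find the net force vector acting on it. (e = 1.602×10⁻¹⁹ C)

v×B = (672, 336, -130) N/C.
E + v×B = (672, -294, 240) N/C.
F = q(E + v×B) = (1.602×10⁻¹⁹ C)·(672, -294, 240) = (1.08×10⁻¹⁶, -4.71×10⁻¹⁷, 3.85×10⁻¹⁷) N.

F ≈ (1.08×10⁻¹⁶, -4.71×10⁻¹⁷, 3.85×10⁻¹⁷) N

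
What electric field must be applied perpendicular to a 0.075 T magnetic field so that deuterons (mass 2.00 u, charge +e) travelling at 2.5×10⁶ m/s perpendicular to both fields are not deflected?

E = 1.9×10⁵ V/m

For straight-line motion qE = qvB, so E = vB.
E = 2.5×10⁶ × 0.075 = 1.9×10⁵ V/m.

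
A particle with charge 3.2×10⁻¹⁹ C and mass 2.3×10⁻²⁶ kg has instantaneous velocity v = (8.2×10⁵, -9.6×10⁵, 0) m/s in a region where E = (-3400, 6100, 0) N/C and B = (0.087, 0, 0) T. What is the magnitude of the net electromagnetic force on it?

|F| ≈ 2.68×10⁻¹⁴ N

v×B = (0, 0, 8.35×10⁴) N/C.
E + v×B = (-3400, 6100, 8.35×10⁴) N/C.
F = q(E + v×B) = (3.2×10⁻¹⁹ C)·(-3400, 6100, 8.35×10⁴) = (-1.09×10⁻¹⁵, 1.95×10⁻¹⁵, 2.67×10⁻¹⁴) N.
|F| = 2.68×10⁻¹⁴ N.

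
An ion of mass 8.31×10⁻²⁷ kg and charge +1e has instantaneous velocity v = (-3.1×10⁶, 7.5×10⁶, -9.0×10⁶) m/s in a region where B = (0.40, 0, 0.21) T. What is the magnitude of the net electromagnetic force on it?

v×B = (1.58×10⁶, -2.95×10⁶, -3.00×10⁶) N/C.
F = q v×B = (1.602×10⁻¹⁹ C)·(1.58×10⁶, -2.95×10⁶, -3.00×10⁶) = (2.52×10⁻¹³, -4.72×10⁻¹³, -4.81×10⁻¹³) N.
|F| = 7.20×10⁻¹³ N.

|F| ≈ 7.20×10⁻¹³ N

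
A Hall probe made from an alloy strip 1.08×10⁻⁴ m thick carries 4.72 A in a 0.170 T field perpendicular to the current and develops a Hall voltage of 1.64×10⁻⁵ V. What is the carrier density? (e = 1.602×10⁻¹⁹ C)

n ≈ 2.83×10²⁷ m⁻³

From V_H = IB/(n e t), n = IB/(V_H e t).
n = (4.72)(0.170)/((1.64×10⁻⁵)(1.602×10⁻¹⁹)(1.08×10⁻⁴)) ≈ 2.83×10²⁷ m⁻³.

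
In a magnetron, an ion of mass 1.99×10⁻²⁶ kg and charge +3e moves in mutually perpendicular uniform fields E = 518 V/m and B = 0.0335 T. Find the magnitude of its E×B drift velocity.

The steady drift has the magnetic force balancing the electric force, so v_d = E/B.
v_d = 518/0.0335 = 1.55×10⁴ m/s.

v_d ≈ 1.55×10⁴ m/s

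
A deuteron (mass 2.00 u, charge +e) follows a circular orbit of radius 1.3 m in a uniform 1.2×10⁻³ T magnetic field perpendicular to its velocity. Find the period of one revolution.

T ≈ 1.1×10⁻⁴ s

The cyclotron period depends only on m, q, B: T = 2πm/(|q|B).
T = 2π(3.322×10⁻²⁷)/((1.602×10⁻¹⁹)(1.2×10⁻³)) ≈ 1.1×10⁻⁴ s.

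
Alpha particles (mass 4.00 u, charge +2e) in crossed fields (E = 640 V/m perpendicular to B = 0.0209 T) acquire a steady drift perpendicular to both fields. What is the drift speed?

In crossed fields the guiding centre drifts at v_d = |E×B|/B² = E/B, independent of charge and mass.
v_d = 640/0.0209 = 3.06×10⁴ m/s.

v_d ≈ 3.06×10⁴ m/s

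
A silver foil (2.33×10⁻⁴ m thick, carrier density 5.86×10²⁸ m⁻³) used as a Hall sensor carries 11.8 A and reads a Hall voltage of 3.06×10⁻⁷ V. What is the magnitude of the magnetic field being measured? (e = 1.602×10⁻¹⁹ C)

B ≈ 0.0567 T

From V_H = IB/(n e t), B = V_H n e t / I.
B = (3.06×10⁻⁷)(5.86×10²⁸)(1.602×10⁻¹⁹)(2.33×10⁻⁴)/11.8 ≈ 0.0567 T.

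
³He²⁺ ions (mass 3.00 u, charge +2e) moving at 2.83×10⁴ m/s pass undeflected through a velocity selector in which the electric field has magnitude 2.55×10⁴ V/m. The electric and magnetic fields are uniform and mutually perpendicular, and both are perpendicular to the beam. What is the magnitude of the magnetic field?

B = 0.901 T

Balance of forces in the selector: qE = qvB ⇒ B = E/v.
B = 2.55×10⁴/2.83×10⁴ = 0.901 T.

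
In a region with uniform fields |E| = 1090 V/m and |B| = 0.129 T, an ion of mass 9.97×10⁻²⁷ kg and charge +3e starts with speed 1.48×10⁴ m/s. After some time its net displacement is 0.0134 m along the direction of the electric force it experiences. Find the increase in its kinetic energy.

The magnetic force is always ⟂ v and does no work; only the electric force changes KE.
ΔKE = F_E · d = |q|E d = (4.806×10⁻¹⁹)(1090)(0.0134) ≈ 7.02×10⁻¹⁸ J.

ΔKE ≈ 7.02×10⁻¹⁸ J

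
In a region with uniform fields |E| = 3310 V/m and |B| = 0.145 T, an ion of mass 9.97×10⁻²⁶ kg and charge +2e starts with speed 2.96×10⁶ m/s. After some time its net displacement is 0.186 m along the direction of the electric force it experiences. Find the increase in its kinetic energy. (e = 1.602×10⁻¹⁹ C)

The magnetic force is always ⟂ v and does no work; only the electric force changes KE.
ΔKE = F_E · d = |q|E d = (3.204×10⁻¹⁹)(3310)(0.186) ≈ 1.97×10⁻¹⁶ J.

ΔKE ≈ 1.97×10⁻¹⁶ J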